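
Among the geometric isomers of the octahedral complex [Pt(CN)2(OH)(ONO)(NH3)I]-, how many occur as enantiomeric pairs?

An octahedron has six vertices in three trans pairs; every non-trans pair is cis.
Exhaustive case analysis gives 9 geometric isomers.
Of these, 6 lack any improper symmetry element and so occur as enantiomeric pairs, giving 9 + 6 = 15 stereoisomers in total.

6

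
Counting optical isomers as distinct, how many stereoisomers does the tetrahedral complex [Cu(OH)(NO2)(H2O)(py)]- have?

Only one geometric arrangement is possible; it has no improper symmetry element, so it exists as a pair of enantiomers (2 stereoisomers).

2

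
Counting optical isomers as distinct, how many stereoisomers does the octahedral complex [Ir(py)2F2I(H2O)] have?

8

An octahedron has six vertices in three trans pairs; every non-trans pair is cis.
There are 6 geometric isomers: py trans, F trans; py cis, F trans; py trans, F cis; py cis, F cis (3 arrangements, 2 chiral).
Of these, 2 lack any improper symmetry element and so occur as enantiomeric pairs, giving 6 + 2 = 8 stereoisomers in total.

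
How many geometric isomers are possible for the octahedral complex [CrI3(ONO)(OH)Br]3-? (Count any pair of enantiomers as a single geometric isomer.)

4

The distinct arrangements are (4 in all): I mer (3 arrangements); I fac (chiral).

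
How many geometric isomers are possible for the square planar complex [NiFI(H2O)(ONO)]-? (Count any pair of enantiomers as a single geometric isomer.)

3

A square has two trans pairs of vertices; adjacent vertices are cis.
There are 3 geometric isomers: (F/I trans, H2O/ONO trans); (F/ONO trans, H2O/I trans); (F/H2O trans, I/ONO trans).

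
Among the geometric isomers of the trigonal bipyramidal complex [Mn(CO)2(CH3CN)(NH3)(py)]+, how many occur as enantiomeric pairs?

3

A trigonal bipyramid has two axial and three equatorial sites, which are chemically inequivalent.
Exhaustive case analysis gives 7 geometric isomers.
Of these, 3 lack any improper symmetry element and so occur as enantiomeric pairs, giving 7 + 3 = 10 stereoisomers in total.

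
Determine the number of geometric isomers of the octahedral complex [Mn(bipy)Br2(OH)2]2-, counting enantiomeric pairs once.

3

The six octahedral sites form three mutually perpendicular trans pairs.
Each bipy is bidentate and must span two cis positions.
Working through the distinct placements yields 3 geometric isomers: Br trans, OH cis; Br cis, OH cis (chiral); Br cis, OH trans.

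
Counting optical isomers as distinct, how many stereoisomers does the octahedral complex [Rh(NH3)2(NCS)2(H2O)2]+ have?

6

In an octahedral complex each vertex has one trans partner and four cis neighbours.
There are 5 geometric isomers: NH3 trans, NCS trans, H2O trans; NH3 cis, NCS cis, H2O trans; NH3 trans, NCS cis, H2O cis; NH3 cis, NCS cis, H2O cis (chiral); NH3 cis, NCS trans, H2O cis.
One of these lacks any improper symmetry element and so occurs as an enantiomeric pair, giving 5 + 1 = 6 stereoisomers in total.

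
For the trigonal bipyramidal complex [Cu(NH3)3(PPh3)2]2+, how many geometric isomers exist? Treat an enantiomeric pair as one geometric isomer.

A trigonal bipyramid has two axial and three equatorial sites, which are chemically inequivalent.
Working through the distinct placements yields 3 geometric isomers: PPh3 both equatorial; PPh3 one axial, one equatorial; PPh3 both axial.

3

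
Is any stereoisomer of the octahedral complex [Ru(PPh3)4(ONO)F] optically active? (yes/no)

In an octahedral complex each vertex has one trans partner and four cis neighbours.
There are 2 geometric isomers: ONO and F mutually trans; ONO and F mutually cis.
Each arrangement has an internal mirror plane or centre of symmetry, so none is chiral.

no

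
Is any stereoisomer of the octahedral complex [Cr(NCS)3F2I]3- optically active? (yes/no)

The six octahedral sites form three mutually perpendicular trans pairs.
The distinct arrangements are (3 in all): NCS mer, F trans; NCS mer, F cis; NCS fac, F cis.
Each arrangement has an internal mirror plane or centre of symmetry, so none is chiral.

no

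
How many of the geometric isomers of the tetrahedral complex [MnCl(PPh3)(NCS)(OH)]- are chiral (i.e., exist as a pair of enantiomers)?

1

In a tetrahedral complex all four positions are equivalent and every pair of ligands is adjacent — there is no cis/trans distinction.
Only one geometric arrangement is possible; it has no improper symmetry element, so it exists as a pair of enantiomers (2 stereoisomers).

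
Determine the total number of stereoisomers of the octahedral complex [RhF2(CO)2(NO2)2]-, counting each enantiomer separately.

An octahedron has six vertices in three trans pairs; every non-trans pair is cis.
The distinct arrangements are (5 in all): F trans, CO trans, NO2 trans; F cis, CO trans, NO2 cis; F cis, CO cis, NO2 trans; F cis, CO cis, NO2 cis (chiral); F trans, CO cis, NO2 cis.
One of these lacks any improper symmetry element and so occurs as an enantiomeric pair, giving 5 + 1 = 6 stereoisomers in total.

6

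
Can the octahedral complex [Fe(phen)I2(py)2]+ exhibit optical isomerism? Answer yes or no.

The six octahedral sites form three mutually perpendicular trans pairs.
Each phen is bidentate and must span two cis positions.
The distinct arrangements are (3 in all): I trans, py cis; I cis, py trans; I cis, py cis (chiral).
One of these lacks any improper symmetry element and so occurs as an enantiomeric pair, giving 3 + 1 = 4 stereoisomers in total.

yes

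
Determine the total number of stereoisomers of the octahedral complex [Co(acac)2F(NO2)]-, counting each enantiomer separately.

An octahedron has six vertices in three trans pairs; every non-trans pair is cis.
Each acac is bidentate and must span two cis positions.
The distinct arrangements are (2 in all): F and NO2 mutually trans; F and NO2 mutually cis (chiral).
One of these lacks any improper symmetry element and so occurs as an enantiomeric pair, giving 2 + 1 = 3 stereoisomers in total.

3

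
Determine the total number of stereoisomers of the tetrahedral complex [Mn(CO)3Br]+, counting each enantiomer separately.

1

All four vertices of a tetrahedron are equivalent and mutually adjacent, so cis/trans isomerism cannot arise.
Only one geometric arrangement is possible.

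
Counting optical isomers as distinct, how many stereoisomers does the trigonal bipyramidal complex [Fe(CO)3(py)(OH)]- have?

In a trigonal bipyramid the two axial positions differ from the three equatorial ones.
Working through the distinct placements yields 4 geometric isomers: py equatorial, OH equatorial; py equatorial, OH axial; py axial, OH equatorial; py axial, OH axial.
Each arrangement has an internal mirror plane or centre of symmetry, so none is chiral.

4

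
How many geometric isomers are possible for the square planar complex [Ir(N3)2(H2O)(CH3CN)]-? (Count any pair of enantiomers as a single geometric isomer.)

A square has two trans pairs of vertices; adjacent vertices are cis.
Systematic placement gives 2 geometric isomers: N3 cis; N3 trans.

2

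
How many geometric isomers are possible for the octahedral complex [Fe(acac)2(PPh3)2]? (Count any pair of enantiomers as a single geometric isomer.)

An octahedron has six vertices in three trans pairs; every non-trans pair is cis.
Each acac is bidentate and must span two cis positions.
There are 2 geometric isomers: PPh3 trans; PPh3 cis (chiral).

2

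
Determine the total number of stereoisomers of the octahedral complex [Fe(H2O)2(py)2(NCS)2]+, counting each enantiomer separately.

6

An octahedron has six vertices in three trans pairs; every non-trans pair is cis.
The distinct arrangements are (5 in all): H2O trans, py trans, NCS trans; H2O trans, py cis, NCS cis; H2O cis, py trans, NCS cis; H2O cis, py cis, NCS cis (chiral); H2O cis, py cis, NCS trans.
One of these lacks any improper symmetry element and so occurs as an enantiomeric pair, giving 5 + 1 = 6 stereoisomers in total.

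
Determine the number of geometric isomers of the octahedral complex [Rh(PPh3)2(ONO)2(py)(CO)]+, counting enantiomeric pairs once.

6

An octahedron has six vertices in three trans pairs; every non-trans pair is cis.
The distinct arrangements are (6 in all): PPh3 cis, ONO cis (3 arrangements, 2 chiral); PPh3 trans, ONO cis; PPh3 cis, ONO trans; PPh3 trans, ONO trans.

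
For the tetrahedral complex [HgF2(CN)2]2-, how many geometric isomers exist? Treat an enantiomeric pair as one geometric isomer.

Only one geometric arrangement is possible.

1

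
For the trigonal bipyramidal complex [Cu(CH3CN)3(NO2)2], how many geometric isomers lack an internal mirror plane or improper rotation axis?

0

In a trigonal bipyramid the two axial positions differ from the three equatorial ones.
Systematic placement gives 3 geometric isomers: NO2 both equatorial; NO2 one axial, one equatorial; NO2 both axial.
Each arrangement has an internal mirror plane or centre of symmetry, so none is chiral.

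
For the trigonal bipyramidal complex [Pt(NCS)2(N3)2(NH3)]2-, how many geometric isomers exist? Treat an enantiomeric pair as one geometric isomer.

5

A trigonal bipyramid has two axial and three equatorial sites, which are chemically inequivalent.
Systematic enumeration (placing each ligand type in turn and discarding arrangements equivalent by rotation or reflection) gives 5 geometric isomers.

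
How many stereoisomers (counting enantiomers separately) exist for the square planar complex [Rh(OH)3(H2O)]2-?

Only one geometric arrangement is possible.

1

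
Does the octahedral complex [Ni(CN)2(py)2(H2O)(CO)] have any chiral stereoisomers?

An octahedron has six vertices in three trans pairs; every non-trans pair is cis.
The distinct arrangements are (6 in all): CN trans, py trans; CN trans, py cis; CN cis, py trans; CN cis, py cis (3 arrangements, 2 chiral).
Of these, 2 lack any improper symmetry element and so occur as enantiomeric pairs, giving 6 + 2 = 8 stereoisomers in total.

yes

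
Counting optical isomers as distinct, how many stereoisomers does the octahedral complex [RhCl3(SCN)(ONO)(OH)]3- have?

There are 4 geometric isomers: Cl mer (3 arrangements); Cl fac (chiral).
One of these lacks any improper symmetry element and so occurs as an enantiomeric pair, giving 4 + 1 = 5 stereoisomers in total.

5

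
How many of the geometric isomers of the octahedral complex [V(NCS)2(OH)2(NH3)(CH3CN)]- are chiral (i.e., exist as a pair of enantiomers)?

2

The six octahedral sites form three mutually perpendicular trans pairs.
There are 6 geometric isomers: NCS cis, OH trans; NCS cis, OH cis (3 arrangements, 2 chiral); NCS trans, OH trans; NCS trans, OH cis.
Of these, 2 lack any improper symmetry element and so occur as enantiomeric pairs, giving 6 + 2 = 8 stereoisomers in total.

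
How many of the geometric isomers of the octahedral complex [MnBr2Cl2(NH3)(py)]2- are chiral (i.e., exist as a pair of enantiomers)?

2

In an octahedral complex each vertex has one trans partner and four cis neighbours.
Working through the distinct placements yields 6 geometric isomers: Br trans, Cl trans; Br trans, Cl cis; Br cis, Cl cis (3 arrangements, 2 chiral); Br cis, Cl trans.
Of these, 2 lack any improper symmetry element and so occur as enantiomeric pairs, giving 6 + 2 = 8 stereoisomers in total.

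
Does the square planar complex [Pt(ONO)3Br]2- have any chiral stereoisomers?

Only one geometric arrangement is possible.

no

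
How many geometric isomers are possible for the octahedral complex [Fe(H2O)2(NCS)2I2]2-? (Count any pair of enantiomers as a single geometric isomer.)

5

The six octahedral sites form three mutually perpendicular trans pairs.
Systematic placement gives 5 geometric isomers: H2O trans, NCS trans, I trans; H2O trans, NCS cis, I cis; H2O cis, NCS trans, I cis; H2O cis, NCS cis, I cis (chiral); H2O cis, NCS cis, I trans.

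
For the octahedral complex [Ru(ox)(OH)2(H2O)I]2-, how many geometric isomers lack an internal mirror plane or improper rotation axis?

2

An octahedron has six vertices in three trans pairs; every non-trans pair is cis.
Each ox is bidentate and must span two cis positions.
Systematic placement gives 4 geometric isomers: OH cis (3 arrangements, 2 chiral); OH trans.
Of these, 2 lack any improper symmetry element and so occur as enantiomeric pairs, giving 4 + 2 = 6 stereoisomers in total.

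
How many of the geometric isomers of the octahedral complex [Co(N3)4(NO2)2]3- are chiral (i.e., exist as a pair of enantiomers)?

0

An octahedron has six vertices in three trans pairs; every non-trans pair is cis.
There are 2 geometric isomers: NO2 trans; NO2 cis.
Each arrangement has an internal mirror plane or centre of symmetry, so none is chiral.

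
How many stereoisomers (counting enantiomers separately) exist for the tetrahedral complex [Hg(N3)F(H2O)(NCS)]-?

All four vertices of a tetrahedron are equivalent and mutually adjacent, so cis/trans isomerism cannot arise.
Only one geometric arrangement is possible; it has no improper symmetry element, so it exists as a pair of enantiomers (2 stereoisomers).

2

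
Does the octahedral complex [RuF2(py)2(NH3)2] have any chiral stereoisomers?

Working through the distinct placements yields 5 geometric isomers: F trans, py trans, NH3 trans; F trans, py cis, NH3 cis; F cis, py trans, NH3 cis; F cis, py cis, NH3 cis (chiral); F cis, py cis, NH3 trans.
One of these lacks any improper symmetry element and so occurs as an enantiomeric pair, giving 5 + 1 = 6 stereoisomers in total.

yes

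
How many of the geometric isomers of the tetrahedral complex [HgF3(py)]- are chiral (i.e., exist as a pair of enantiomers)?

0

In a tetrahedral complex all four positions are equivalent and every pair of ligands is adjacent — there is no cis/trans distinction.
Only one geometric arrangement is possible.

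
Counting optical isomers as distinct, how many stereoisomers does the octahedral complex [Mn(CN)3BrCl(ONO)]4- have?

5

An octahedron has six vertices in three trans pairs; every non-trans pair is cis.
Systematic placement gives 4 geometric isomers: CN mer (3 arrangements); CN fac (chiral).
One of these lacks any improper symmetry element and so occurs as an enantiomeric pair, giving 4 + 1 = 5 stereoisomers in total.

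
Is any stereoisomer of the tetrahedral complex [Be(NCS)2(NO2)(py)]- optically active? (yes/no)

no

In a tetrahedral complex all four positions are equivalent and every pair of ligands is adjacent — there is no cis/trans distinction.
Only one geometric arrangement is possible.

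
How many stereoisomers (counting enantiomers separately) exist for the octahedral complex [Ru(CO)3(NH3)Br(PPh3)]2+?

5

An octahedron has six vertices in three trans pairs; every non-trans pair is cis.
There are 4 geometric isomers: CO mer (3 arrangements); CO fac (chiral).
One of these lacks any improper symmetry element and so occurs as an enantiomeric pair, giving 4 + 1 = 5 stereoisomers in total.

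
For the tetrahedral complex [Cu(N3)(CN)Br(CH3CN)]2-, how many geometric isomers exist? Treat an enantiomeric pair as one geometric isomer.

In a tetrahedral complex all four positions are equivalent and every pair of ligands is adjacent — there is no cis/trans distinction.
Only one geometric arrangement is possible; it has no improper symmetry element, so it exists as a pair of enantiomers (2 stereoisomers).

1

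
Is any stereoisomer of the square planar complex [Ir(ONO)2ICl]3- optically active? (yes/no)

no

In a square planar complex each vertex has one trans partner and two cis neighbours.
There are 2 geometric isomers: ONO cis; ONO trans.
Each arrangement has an internal mirror plane or centre of symmetry, so none is chiral.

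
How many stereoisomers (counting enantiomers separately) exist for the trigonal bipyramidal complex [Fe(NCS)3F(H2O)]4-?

4

A trigonal bipyramid has two axial and three equatorial sites, which are chemically inequivalent.
The distinct arrangements are (4 in all): F axial, H2O axial; F axial, H2O equatorial; F equatorial, H2O axial; F equatorial, H2O equatorial.
Each arrangement has an internal mirror plane or centre of symmetry, so none is chiral.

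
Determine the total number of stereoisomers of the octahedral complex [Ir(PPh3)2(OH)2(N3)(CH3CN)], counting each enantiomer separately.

In an octahedral complex each vertex has one trans partner and four cis neighbours.
There are 6 geometric isomers: PPh3 trans, OH trans; PPh3 cis, OH cis (3 arrangements, 2 chiral); PPh3 trans, OH cis; PPh3 cis, OH trans.
Of these, 2 lack any improper symmetry element and so occur as enantiomeric pairs, giving 6 + 2 = 8 stereoisomers in total.

8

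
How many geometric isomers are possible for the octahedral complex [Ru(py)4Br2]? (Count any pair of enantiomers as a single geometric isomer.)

In an octahedral complex each vertex has one trans partner and four cis neighbours.
Systematic placement gives 2 geometric isomers: Br trans; Br cis.

2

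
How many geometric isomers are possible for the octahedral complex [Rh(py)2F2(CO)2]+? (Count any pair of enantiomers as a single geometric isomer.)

5

An octahedron has six vertices in three trans pairs; every non-trans pair is cis.
Working through the distinct placements yields 5 geometric isomers: py trans, F trans, CO trans; py cis, F cis, CO trans; py trans, F cis, CO cis; py cis, F cis, CO cis (chiral); py cis, F trans, CO cis.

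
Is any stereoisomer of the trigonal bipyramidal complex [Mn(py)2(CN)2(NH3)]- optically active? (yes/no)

yes

A trigonal bipyramid has two axial and three equatorial sites, which are chemically inequivalent.
Systematic enumeration (placing each ligand type in turn and discarding arrangements equivalent by rotation or reflection) gives 5 geometric isomers.
One of these lacks any improper symmetry element and so occurs as an enantiomeric pair, giving 5 + 1 = 6 stereoisomers in total.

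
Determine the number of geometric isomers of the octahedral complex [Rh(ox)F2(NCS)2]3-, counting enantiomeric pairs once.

In an octahedral complex each vertex has one trans partner and four cis neighbours.
Each ox is bidentate and must span two cis positions.
Working through the distinct placements yields 3 geometric isomers: F trans, NCS cis; F cis, NCS cis (chiral); F cis, NCS trans.

3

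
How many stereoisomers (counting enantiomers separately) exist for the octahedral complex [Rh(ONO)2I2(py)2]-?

In an octahedral complex each vertex has one trans partner and four cis neighbours.
There are 5 geometric isomers: ONO trans, I trans, py trans; ONO cis, I trans, py cis; ONO cis, I cis, py trans; ONO cis, I cis, py cis (chiral); ONO trans, I cis, py cis.
One of these lacks any improper symmetry element and so occurs as an enantiomeric pair, giving 5 + 1 = 6 stereoisomers in total.

6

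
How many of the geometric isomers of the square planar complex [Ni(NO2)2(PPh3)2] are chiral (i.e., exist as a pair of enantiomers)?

In a square planar complex each vertex has one trans partner and two cis neighbours.
Working through the distinct placements yields 2 geometric isomers: NO2 cis; NO2 trans.
Each arrangement has an internal mirror plane or centre of symmetry, so none is chiral.

0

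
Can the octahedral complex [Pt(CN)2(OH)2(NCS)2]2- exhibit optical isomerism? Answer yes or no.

In an octahedral complex each vertex has one trans partner and four cis neighbours.
Systematic placement gives 5 geometric isomers: CN trans, OH trans, NCS trans; CN trans, OH cis, NCS cis; CN cis, OH trans, NCS cis; CN cis, OH cis, NCS cis (chiral); CN cis, OH cis, NCS trans.
One of these lacks any improper symmetry element and so occurs as an enantiomeric pair, giving 5 + 1 = 6 stereoisomers in total.

yes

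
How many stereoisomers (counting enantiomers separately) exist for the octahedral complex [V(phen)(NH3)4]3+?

1

In an octahedral complex each vertex has one trans partner and four cis neighbours.
Each phen is bidentate and must span two cis positions.
Only one geometric arrangement is possible.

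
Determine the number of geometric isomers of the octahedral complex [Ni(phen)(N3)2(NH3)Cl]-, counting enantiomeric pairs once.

4

An octahedron has six vertices in three trans pairs; every non-trans pair is cis.
Each phen is bidentate and must span two cis positions.
There are 4 geometric isomers: N3 cis (3 arrangements, 2 chiral); N3 trans.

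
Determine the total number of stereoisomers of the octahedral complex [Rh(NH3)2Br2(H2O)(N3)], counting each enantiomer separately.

8

An octahedron has six vertices in three trans pairs; every non-trans pair is cis.
Systematic placement gives 6 geometric isomers: NH3 trans, Br trans; NH3 cis, Br trans; NH3 trans, Br cis; NH3 cis, Br cis (3 arrangements, 2 chiral).
Of these, 2 lack any improper symmetry element and so occur as enantiomeric pairs, giving 6 + 2 = 8 stereoisomers in total.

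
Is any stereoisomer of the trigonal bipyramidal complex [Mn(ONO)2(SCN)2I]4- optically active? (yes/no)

A trigonal bipyramid has two axial and three equatorial sites, which are chemically inequivalent.
Placing the ligands in turn and identifying arrangements related by rotation or reflection leaves 5 distinct geometric isomers.
One of these lacks any improper symmetry element and so occurs as an enantiomeric pair, giving 5 + 1 = 6 stereoisomers in total.

yes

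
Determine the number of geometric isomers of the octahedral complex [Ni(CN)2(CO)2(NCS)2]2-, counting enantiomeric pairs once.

5

Working through the distinct placements yields 5 geometric isomers: CN trans, CO trans, NCS trans; CN trans, CO cis, NCS cis; CN cis, CO cis, NCS trans; CN cis, CO cis, NCS cis (chiral); CN cis, CO trans, NCS cis.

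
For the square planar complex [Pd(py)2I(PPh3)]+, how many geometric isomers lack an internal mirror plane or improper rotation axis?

0

A square has two trans pairs of vertices; adjacent vertices are cis.
Systematic placement gives 2 geometric isomers: py cis; py trans.
Each arrangement has an internal mirror plane or centre of symmetry, so none is chiral.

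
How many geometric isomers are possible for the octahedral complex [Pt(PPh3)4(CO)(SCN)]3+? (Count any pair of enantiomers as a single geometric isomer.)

2

In an octahedral complex each vertex has one trans partner and four cis neighbours.
There are 2 geometric isomers: CO and SCN mutually cis; CO and SCN mutually trans.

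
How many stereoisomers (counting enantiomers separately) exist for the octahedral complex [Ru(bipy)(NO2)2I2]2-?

4

In an octahedral complex each vertex has one trans partner and four cis neighbours.
Each bipy is bidentate and must span two cis positions.
The distinct arrangements are (3 in all): NO2 cis, I trans; NO2 cis, I cis (chiral); NO2 trans, I cis.
One of these lacks any improper symmetry element and so occurs as an enantiomeric pair, giving 3 + 1 = 4 stereoisomers in total.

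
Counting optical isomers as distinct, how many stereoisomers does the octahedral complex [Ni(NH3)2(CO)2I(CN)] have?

Systematic placement gives 6 geometric isomers: NH3 trans, CO cis; NH3 cis, CO cis (3 arrangements, 2 chiral); NH3 trans, CO trans; NH3 cis, CO trans.
Of these, 2 lack any improper symmetry element and so occur as enantiomeric pairs, giving 6 + 2 = 8 stereoisomers in total.

8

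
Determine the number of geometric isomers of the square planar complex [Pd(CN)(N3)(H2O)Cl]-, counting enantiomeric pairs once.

A square has two trans pairs of vertices; adjacent vertices are cis.
Systematic placement gives 3 geometric isomers: (CN/H2O trans, Cl/N3 trans); (CN/N3 trans, Cl/H2O trans); (CN/Cl trans, H2O/N3 trans).

3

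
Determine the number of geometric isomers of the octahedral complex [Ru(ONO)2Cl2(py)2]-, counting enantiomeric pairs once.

In an octahedral complex each vertex has one trans partner and four cis neighbours.
Systematic placement gives 5 geometric isomers: ONO trans, Cl trans, py trans; ONO cis, Cl trans, py cis; ONO cis, Cl cis, py trans; ONO cis, Cl cis, py cis (chiral); ONO trans, Cl cis, py cis.

5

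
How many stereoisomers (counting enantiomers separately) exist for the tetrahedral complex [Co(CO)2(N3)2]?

Only one geometric arrangement is possible.

1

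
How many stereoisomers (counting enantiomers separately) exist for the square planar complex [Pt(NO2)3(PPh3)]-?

1

A square has two trans pairs of vertices; adjacent vertices are cis.
Only one geometric arrangement is possible.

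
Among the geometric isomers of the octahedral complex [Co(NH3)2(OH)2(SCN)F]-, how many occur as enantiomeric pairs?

An octahedron has six vertices in three trans pairs; every non-trans pair is cis.
Systematic placement gives 6 geometric isomers: NH3 cis, OH cis (3 arrangements, 2 chiral); NH3 cis, OH trans; NH3 trans, OH cis; NH3 trans, OH trans.
Of these, 2 lack any improper symmetry element and so occur as enantiomeric pairs, giving 6 + 2 = 8 stereoisomers in total.

2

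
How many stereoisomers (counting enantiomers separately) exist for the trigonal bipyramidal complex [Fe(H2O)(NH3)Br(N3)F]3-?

20

Systematic enumeration (placing each ligand type in turn and discarding arrangements equivalent by rotation or reflection) gives 10 geometric isomers.
Of these, 10 lack any improper symmetry element and so occur as enantiomeric pairs, giving 10 + 10 = 20 stereoisomers in total.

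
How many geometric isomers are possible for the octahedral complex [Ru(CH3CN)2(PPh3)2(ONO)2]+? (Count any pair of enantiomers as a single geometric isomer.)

The six octahedral sites form three mutually perpendicular trans pairs.
The distinct arrangements are (5 in all): CH3CN trans, PPh3 trans, ONO trans; CH3CN trans, PPh3 cis, ONO cis; CH3CN cis, PPh3 trans, ONO cis; CH3CN cis, PPh3 cis, ONO cis (chiral); CH3CN cis, PPh3 cis, ONO trans.

5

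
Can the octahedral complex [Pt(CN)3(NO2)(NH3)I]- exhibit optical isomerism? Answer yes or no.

yes

The six octahedral sites form three mutually perpendicular trans pairs.
Systematic placement gives 4 geometric isomers: CN mer (3 arrangements); CN fac (chiral).
One of these lacks any improper symmetry element and so occurs as an enantiomeric pair, giving 4 + 1 = 5 stereoisomers in total.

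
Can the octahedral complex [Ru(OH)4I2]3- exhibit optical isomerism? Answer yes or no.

The six octahedral sites form three mutually perpendicular trans pairs.
Working through the distinct placements yields 2 geometric isomers: I trans; I cis.
Each arrangement has an internal mirror plane or centre of symmetry, so none is chiral.

no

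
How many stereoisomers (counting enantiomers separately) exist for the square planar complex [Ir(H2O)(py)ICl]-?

A square has two trans pairs of vertices; adjacent vertices are cis.
Systematic placement gives 3 geometric isomers: (Cl/I trans, H2O/py trans); (Cl/py trans, H2O/I trans); (Cl/H2O trans, I/py trans).
Each arrangement has an internal mirror plane or centre of symmetry, so none is chiral.

3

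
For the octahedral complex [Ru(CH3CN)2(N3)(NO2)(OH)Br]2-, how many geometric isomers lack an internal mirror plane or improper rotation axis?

6

An octahedron has six vertices in three trans pairs; every non-trans pair is cis.
Systematic enumeration (placing each ligand type in turn and discarding arrangements equivalent by rotation or reflection) gives 9 geometric isomers.
Of these, 6 lack any improper symmetry element and so occur as enantiomeric pairs, giving 9 + 6 = 15 stereoisomers in total.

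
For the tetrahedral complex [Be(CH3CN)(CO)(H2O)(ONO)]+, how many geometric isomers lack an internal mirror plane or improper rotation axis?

All four vertices of a tetrahedron are equivalent and mutually adjacent, so cis/trans isomerism cannot arise.
Only one geometric arrangement is possible; it has no improper symmetry element, so it exists as a pair of enantiomers (2 stereoisomers).

1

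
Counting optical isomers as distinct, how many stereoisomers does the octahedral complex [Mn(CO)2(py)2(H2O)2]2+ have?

6

In an octahedral complex each vertex has one trans partner and four cis neighbours.
The distinct arrangements are (5 in all): CO trans, py trans, H2O trans; CO trans, py cis, H2O cis; CO cis, py trans, H2O cis; CO cis, py cis, H2O cis (chiral); CO cis, py cis, H2O trans.
One of these lacks any improper symmetry element and so occurs as an enantiomeric pair, giving 5 + 1 = 6 stereoisomers in total.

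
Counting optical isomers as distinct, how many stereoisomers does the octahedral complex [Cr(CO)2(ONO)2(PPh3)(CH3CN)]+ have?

8

Working through the distinct placements yields 6 geometric isomers: CO cis, ONO cis (3 arrangements, 2 chiral); CO cis, ONO trans; CO trans, ONO cis; CO trans, ONO trans.
Of these, 2 lack any improper symmetry element and so occur as enantiomeric pairs, giving 6 + 2 = 8 stereoisomers in total.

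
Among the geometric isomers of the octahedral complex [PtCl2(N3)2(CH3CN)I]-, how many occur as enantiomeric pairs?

An octahedron has six vertices in three trans pairs; every non-trans pair is cis.
Working through the distinct placements yields 6 geometric isomers: Cl cis, N3 trans; Cl cis, N3 cis (3 arrangements, 2 chiral); Cl trans, N3 trans; Cl trans, N3 cis.
Of these, 2 lack any improper symmetry element and so occur as enantiomeric pairs, giving 6 + 2 = 8 stereoisomers in total.

2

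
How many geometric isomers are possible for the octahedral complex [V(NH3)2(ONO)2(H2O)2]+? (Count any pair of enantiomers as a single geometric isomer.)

In an octahedral complex each vertex has one trans partner and four cis neighbours.
There are 5 geometric isomers: NH3 trans, ONO trans, H2O trans; NH3 cis, ONO cis, H2O trans; NH3 cis, ONO trans, H2O cis; NH3 cis, ONO cis, H2O cis (chiral); NH3 trans, ONO cis, H2O cis.

5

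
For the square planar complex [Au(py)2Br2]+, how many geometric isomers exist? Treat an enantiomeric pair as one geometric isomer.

2

In a square planar complex each vertex has one trans partner and two cis neighbours.
Working through the distinct placements yields 2 geometric isomers: py cis; py trans.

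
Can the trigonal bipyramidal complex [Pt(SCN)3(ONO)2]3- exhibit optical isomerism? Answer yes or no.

no

In a trigonal bipyramid the two axial positions differ from the three equatorial ones.
Working through the distinct placements yields 3 geometric isomers: ONO both axial; ONO one axial, one equatorial; ONO both equatorial.
Each arrangement has an internal mirror plane or centre of symmetry, so none is chiral.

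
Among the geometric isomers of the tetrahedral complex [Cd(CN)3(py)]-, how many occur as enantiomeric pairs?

0

All four vertices of a tetrahedron are equivalent and mutually adjacent, so cis/trans isomerism cannot arise.
Only one geometric arrangement is possible.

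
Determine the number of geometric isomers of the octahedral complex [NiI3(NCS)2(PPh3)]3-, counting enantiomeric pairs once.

An octahedron has six vertices in three trans pairs; every non-trans pair is cis.
The distinct arrangements are (3 in all): I mer, NCS cis; I mer, NCS trans; I fac, NCS cis.

3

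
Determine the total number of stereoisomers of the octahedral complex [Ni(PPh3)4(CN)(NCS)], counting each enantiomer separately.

The distinct arrangements are (2 in all): CN and NCS mutually trans; CN and NCS mutually cis.
Each arrangement has an internal mirror plane or centre of symmetry, so none is chiral.

2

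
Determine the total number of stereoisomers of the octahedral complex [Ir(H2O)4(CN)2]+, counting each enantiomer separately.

Working through the distinct placements yields 2 geometric isomers: CN trans; CN cis.
Each arrangement has an internal mirror plane or centre of symmetry, so none is chiral.

2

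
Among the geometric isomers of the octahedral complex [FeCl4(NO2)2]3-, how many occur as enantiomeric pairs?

The six octahedral sites form three mutually perpendicular trans pairs.
Systematic placement gives 2 geometric isomers: NO2 trans; NO2 cis.
Each arrangement has an internal mirror plane or centre of symmetry, so none is chiral.

0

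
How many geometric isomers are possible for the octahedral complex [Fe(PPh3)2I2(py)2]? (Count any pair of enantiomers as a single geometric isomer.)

The six octahedral sites form three mutually perpendicular trans pairs.
The distinct arrangements are (5 in all): PPh3 trans, I trans, py trans; PPh3 cis, I trans, py cis; PPh3 cis, I cis, py trans; PPh3 cis, I cis, py cis (chiral); PPh3 trans, I cis, py cis.

5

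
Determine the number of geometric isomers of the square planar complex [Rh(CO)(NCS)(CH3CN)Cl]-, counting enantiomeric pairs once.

3

In a square planar complex each vertex has one trans partner and two cis neighbours.
The distinct arrangements are (3 in all): (CH3CN/Cl trans, CO/NCS trans); (CH3CN/NCS trans, CO/Cl trans); (CH3CN/CO trans, Cl/NCS trans).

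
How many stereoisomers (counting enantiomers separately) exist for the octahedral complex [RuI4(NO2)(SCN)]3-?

In an octahedral complex each vertex has one trans partner and four cis neighbours.
There are 2 geometric isomers: NO2 and SCN mutually trans; NO2 and SCN mutually cis.
Each arrangement has an internal mirror plane or centre of symmetry, so none is chiral.

2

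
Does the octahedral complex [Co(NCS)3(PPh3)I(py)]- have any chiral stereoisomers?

In an octahedral complex each vertex has one trans partner and four cis neighbours.
There are 4 geometric isomers: NCS mer (3 arrangements); NCS fac (chiral).
One of these lacks any improper symmetry element and so occurs as an enantiomeric pair, giving 4 + 1 = 5 stereoisomers in total.

yes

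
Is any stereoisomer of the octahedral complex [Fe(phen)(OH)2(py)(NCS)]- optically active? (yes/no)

The six octahedral sites form three mutually perpendicular trans pairs.
Each phen is bidentate and must span two cis positions.
There are 4 geometric isomers: OH cis (3 arrangements, 2 chiral); OH trans.
Of these, 2 lack any improper symmetry element and so occur as enantiomeric pairs, giving 4 + 2 = 6 stereoisomers in total.

yes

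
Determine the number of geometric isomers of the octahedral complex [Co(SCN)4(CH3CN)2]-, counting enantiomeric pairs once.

In an octahedral complex each vertex has one trans partner and four cis neighbours.
Working through the distinct placements yields 2 geometric isomers: CH3CN trans; CH3CN cis.

2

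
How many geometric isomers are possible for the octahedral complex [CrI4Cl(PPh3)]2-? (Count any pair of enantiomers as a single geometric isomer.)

2

The six octahedral sites form three mutually perpendicular trans pairs.
Working through the distinct placements yields 2 geometric isomers: Cl and PPh3 mutually cis; Cl and PPh3 mutually trans.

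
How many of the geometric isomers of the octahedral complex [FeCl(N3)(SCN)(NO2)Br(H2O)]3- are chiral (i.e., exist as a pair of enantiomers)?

15

Placing the ligands in turn and identifying arrangements related by rotation or reflection leaves 15 distinct geometric isomers.
Of these, 15 lack any improper symmetry element and so occur as enantiomeric pairs, giving 15 + 15 = 30 stereoisomers in total.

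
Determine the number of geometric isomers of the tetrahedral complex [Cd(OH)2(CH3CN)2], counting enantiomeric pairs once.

All four vertices of a tetrahedron are equivalent and mutually adjacent, so cis/trans isomerism cannot arise.
Only one geometric arrangement is possible.

1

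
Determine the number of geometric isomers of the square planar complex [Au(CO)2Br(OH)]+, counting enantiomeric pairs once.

A square has two trans pairs of vertices; adjacent vertices are cis.
There are 2 geometric isomers: CO cis; CO trans.

2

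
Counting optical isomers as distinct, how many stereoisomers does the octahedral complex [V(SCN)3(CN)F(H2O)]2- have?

5

An octahedron has six vertices in three trans pairs; every non-trans pair is cis.
Working through the distinct placements yields 4 geometric isomers: SCN mer (3 arrangements); SCN fac (chiral).
One of these lacks any improper symmetry element and so occurs as an enantiomeric pair, giving 4 + 1 = 5 stereoisomers in total.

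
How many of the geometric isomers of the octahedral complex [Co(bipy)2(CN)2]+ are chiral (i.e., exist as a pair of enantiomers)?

An octahedron has six vertices in three trans pairs; every non-trans pair is cis.
Each bipy is bidentate and must span two cis positions.
Working through the distinct placements yields 2 geometric isomers: CN trans; CN cis (chiral).
One of these lacks any improper symmetry element and so occurs as an enantiomeric pair, giving 2 + 1 = 3 stereoisomers in total.

1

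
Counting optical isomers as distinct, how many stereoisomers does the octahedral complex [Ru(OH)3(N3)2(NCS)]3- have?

In an octahedral complex each vertex has one trans partner and four cis neighbours.
Working through the distinct placements yields 3 geometric isomers: OH mer, N3 trans; OH mer, N3 cis; OH fac, N3 cis.
Each arrangement has an internal mirror plane or centre of symmetry, so none is chiral.

3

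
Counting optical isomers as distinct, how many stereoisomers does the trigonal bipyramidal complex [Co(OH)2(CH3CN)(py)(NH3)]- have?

A trigonal bipyramid has two axial and three equatorial sites, which are chemically inequivalent.
Systematic enumeration (placing each ligand type in turn and discarding arrangements equivalent by rotation or reflection) gives 7 geometric isomers.
Of these, 3 lack any improper symmetry element and so occur as enantiomeric pairs, giving 7 + 3 = 10 stereoisomers in total.

10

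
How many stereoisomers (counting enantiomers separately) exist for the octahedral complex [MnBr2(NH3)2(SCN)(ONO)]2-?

The distinct arrangements are (6 in all): Br trans, NH3 trans; Br trans, NH3 cis; Br cis, NH3 cis (3 arrangements, 2 chiral); Br cis, NH3 trans.
Of these, 2 lack any improper symmetry element and so occur as enantiomeric pairs, giving 6 + 2 = 8 stereoisomers in total.

8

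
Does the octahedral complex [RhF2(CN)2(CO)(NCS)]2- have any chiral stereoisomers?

In an octahedral complex each vertex has one trans partner and four cis neighbours.
The distinct arrangements are (6 in all): F cis, CN trans; F trans, CN trans; F cis, CN cis (3 arrangements, 2 chiral); F trans, CN cis.
Of these, 2 lack any improper symmetry element and so occur as enantiomeric pairs, giving 6 + 2 = 8 stereoisomers in total.

yes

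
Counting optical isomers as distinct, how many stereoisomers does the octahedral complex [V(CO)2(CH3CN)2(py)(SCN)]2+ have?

8

An octahedron has six vertices in three trans pairs; every non-trans pair is cis.
Working through the distinct placements yields 6 geometric isomers: CO trans, CH3CN trans; CO cis, CH3CN trans; CO cis, CH3CN cis (3 arrangements, 2 chiral); CO trans, CH3CN cis.
Of these, 2 lack any improper symmetry element and so occur as enantiomeric pairs, giving 6 + 2 = 8 stereoisomers in total.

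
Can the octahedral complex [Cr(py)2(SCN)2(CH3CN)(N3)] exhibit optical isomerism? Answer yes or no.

yes

The six octahedral sites form three mutually perpendicular trans pairs.
The distinct arrangements are (6 in all): py trans, SCN trans; py cis, SCN cis (3 arrangements, 2 chiral); py trans, SCN cis; py cis, SCN trans.
Of these, 2 lack any improper symmetry element and so occur as enantiomeric pairs, giving 6 + 2 = 8 stereoisomers in total.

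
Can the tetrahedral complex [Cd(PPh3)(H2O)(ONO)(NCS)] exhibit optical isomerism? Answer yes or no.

In a tetrahedral complex all four positions are equivalent and every pair of ligands is adjacent — there is no cis/trans distinction.
Only one geometric arrangement is possible; it has no improper symmetry element, so it exists as a pair of enantiomers (2 stereoisomers).

yes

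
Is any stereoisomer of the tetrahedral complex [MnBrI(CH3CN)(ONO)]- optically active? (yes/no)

All four vertices of a tetrahedron are equivalent and mutually adjacent, so cis/trans isomerism cannot arise.
Only one geometric arrangement is possible; it has no improper symmetry element, so it exists as a pair of enantiomers (2 stereoisomers).

yes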